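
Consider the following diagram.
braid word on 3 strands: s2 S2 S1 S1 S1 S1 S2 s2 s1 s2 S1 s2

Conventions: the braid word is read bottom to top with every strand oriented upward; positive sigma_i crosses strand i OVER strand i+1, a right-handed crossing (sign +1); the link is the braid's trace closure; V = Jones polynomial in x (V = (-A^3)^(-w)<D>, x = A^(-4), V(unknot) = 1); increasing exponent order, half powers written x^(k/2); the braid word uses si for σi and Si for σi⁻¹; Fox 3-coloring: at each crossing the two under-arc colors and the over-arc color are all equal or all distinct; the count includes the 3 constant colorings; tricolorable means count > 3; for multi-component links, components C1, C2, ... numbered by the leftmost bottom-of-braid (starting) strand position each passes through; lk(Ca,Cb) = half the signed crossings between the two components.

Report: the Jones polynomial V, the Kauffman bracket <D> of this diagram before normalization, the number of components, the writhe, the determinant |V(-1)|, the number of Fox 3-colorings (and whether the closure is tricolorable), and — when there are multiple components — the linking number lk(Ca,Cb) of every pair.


V(x) = x^-5 - 2x^-4 + 2x^-3 - 2x^-2 + 2x^-1 - 1 + x
bracket: A^-10 - A^-6 + 2A^-2 - 2A^2 + 2A^6 - 2A^10 + A^14, w = -2
1 component, writhe -2, over 12 crossings
det 11, colorings 3 of 3^12 — not tricolorable
observation: inverse pairs cancel, leaving σ1⁻¹ σ1⁻¹ σ1⁻¹ σ2 σ1⁻¹ σ2


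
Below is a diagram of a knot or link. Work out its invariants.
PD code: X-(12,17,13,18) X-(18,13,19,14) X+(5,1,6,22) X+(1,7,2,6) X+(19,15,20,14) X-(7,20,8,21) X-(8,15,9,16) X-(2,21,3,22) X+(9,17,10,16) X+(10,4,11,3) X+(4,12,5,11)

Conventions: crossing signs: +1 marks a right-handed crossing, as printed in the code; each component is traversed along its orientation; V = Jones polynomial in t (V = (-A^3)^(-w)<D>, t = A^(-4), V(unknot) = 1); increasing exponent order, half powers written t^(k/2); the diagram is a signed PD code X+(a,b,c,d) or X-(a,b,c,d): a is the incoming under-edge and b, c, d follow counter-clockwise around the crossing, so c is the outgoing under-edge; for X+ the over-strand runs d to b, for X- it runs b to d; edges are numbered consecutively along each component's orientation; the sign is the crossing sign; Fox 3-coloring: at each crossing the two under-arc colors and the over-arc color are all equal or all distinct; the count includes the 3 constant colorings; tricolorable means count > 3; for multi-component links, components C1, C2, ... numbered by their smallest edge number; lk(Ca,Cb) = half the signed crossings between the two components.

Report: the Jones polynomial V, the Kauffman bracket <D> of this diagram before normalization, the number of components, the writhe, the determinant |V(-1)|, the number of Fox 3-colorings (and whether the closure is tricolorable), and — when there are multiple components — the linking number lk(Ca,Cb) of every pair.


V = t + t^3 - t^4
<D> = A^-13 - A^-9 - A^-1 (w = +1)
1 component over 11 crossings, w = +1
9 Fox colorings among 3^11, |V(-1)| = 3: tricolorable
why: det 3 = |V(-1)|; divisible by 3, so tricolorable


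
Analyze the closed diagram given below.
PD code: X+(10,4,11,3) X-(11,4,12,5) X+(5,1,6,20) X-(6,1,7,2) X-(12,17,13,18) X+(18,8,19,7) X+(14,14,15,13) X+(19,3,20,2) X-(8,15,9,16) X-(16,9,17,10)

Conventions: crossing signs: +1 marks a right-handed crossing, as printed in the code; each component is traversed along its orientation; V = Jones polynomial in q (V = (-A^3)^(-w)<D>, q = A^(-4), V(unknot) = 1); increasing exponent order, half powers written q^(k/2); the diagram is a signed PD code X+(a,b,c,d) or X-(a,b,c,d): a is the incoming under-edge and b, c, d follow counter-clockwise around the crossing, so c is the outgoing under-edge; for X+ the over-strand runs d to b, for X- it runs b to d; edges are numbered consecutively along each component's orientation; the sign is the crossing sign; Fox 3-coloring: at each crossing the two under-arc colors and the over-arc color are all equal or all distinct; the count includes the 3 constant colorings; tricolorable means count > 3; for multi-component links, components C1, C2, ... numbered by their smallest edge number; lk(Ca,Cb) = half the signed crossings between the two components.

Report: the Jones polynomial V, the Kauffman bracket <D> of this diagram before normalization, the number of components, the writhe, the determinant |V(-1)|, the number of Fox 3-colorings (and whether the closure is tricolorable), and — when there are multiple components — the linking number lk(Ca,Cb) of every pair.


V(q) = -q^-4 + q^-3 + q^-1
bracket: A^4 + A^12 - A^16, w = 0
1 component, writhe 0, over 10 crossings
det 3, colorings 9 of 3^10 — tricolorable
observation: w = 0 shifts under R1 moves; the (-A^3)^(0) factor cancels that in V


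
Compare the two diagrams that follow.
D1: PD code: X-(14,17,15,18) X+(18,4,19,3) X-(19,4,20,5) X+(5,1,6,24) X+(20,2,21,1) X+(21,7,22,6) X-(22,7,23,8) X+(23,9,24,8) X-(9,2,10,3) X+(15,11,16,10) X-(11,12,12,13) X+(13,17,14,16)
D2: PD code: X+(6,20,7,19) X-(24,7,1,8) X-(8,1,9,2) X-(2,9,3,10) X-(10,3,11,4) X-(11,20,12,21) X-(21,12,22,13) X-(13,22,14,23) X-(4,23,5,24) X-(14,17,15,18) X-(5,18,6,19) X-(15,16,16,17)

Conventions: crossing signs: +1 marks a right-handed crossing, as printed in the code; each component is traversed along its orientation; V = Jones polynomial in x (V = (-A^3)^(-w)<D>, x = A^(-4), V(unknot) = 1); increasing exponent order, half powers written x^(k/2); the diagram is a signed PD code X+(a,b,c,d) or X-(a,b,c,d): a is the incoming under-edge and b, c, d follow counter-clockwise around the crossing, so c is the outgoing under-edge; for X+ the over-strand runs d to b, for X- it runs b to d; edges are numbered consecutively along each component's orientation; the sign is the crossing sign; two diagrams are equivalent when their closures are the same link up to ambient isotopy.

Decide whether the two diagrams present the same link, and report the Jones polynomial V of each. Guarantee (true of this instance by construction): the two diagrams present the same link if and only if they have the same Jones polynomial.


equivalent: no
D1 (bracket A^6; 12 crossings at w = +2): V = 1
D2 (bracket A^-18 + 2A^-10 - 2A^-6 + 2A^-2 - 3A^2 + 2A^6 - 2A^10 + A^14; 12 crossings at w = -10): V = x^-11 - 2x^-10 + 2x^-9 - 3x^-8 + 2x^-7 - 2x^-6 + 2x^-5 + x^-3
key observation: comparing 2 Jones polynomials yields 2 groups


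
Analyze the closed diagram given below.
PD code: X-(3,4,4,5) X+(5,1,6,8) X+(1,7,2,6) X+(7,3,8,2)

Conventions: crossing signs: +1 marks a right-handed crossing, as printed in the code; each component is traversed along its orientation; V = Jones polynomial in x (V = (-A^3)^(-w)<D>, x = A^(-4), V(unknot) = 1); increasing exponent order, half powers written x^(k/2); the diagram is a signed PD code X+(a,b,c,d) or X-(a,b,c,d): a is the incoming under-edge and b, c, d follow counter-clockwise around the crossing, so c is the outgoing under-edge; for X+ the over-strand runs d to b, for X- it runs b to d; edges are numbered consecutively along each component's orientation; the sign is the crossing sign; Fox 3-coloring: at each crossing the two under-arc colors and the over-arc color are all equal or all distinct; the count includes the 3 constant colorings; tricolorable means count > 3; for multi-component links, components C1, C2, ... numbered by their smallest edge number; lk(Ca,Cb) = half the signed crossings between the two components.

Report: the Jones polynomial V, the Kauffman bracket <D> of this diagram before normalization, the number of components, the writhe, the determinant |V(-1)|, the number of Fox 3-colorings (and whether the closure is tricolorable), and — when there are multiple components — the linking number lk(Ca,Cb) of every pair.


V = x + x^3 - x^4
<D> = -A^-10 + A^-6 + A^2 (w = +2)
1 component over 4 crossings, w = +2
9 Fox colorings among 3^4, |V(-1)| = 3: tricolorable
why: |V(-1)| = 3: so tricolorable, since 3 divides 3


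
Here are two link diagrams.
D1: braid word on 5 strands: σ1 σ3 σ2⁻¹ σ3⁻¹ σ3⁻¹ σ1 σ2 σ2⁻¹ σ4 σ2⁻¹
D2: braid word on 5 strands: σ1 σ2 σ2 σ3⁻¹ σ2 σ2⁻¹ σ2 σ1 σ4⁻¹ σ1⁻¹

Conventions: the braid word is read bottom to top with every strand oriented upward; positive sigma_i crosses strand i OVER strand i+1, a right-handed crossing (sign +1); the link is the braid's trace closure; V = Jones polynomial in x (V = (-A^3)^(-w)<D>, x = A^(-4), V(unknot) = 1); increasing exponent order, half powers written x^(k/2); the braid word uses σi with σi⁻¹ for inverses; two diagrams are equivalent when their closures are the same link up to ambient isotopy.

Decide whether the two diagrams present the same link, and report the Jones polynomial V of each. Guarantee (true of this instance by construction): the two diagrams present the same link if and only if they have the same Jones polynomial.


equivalent: no
V(D1) = x^-4 - x^-3 + x^-2 - 2x^-1 + 2 - x + x^2  (w 0, c 10, <D> = A^-8 - A^-4 + 2 - 2A^4 + A^8 - A^12 + A^16)
V(D2) = x + x^3 - x^4  (w +2, c 10, <D> = -A^-10 + A^-6 + A^2)
why: comparing 2 Jones polynomials yields 2 groups


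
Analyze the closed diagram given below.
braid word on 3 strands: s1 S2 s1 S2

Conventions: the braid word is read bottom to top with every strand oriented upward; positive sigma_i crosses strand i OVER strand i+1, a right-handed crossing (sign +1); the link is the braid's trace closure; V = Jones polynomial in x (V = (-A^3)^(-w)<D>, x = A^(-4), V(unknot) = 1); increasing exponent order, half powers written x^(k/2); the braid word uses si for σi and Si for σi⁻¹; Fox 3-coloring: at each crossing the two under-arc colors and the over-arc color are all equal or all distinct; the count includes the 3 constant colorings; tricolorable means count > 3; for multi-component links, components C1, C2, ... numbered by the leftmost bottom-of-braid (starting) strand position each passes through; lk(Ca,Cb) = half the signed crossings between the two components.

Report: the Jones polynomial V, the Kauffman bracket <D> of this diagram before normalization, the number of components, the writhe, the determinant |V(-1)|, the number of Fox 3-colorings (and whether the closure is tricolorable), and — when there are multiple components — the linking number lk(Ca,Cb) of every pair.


V = x^-2 - x^-1 + 1 - x + x^2
<D> = A^-8 - A^-4 + 1 - A^4 + A^8 (w = 0)
1 component over 4 crossings, w = 0
3 Fox colorings among 3^4, |V(-1)| = 5: not tricolorable
why: w = 0 shifts under R1 moves; the (-A^3)^(0) factor cancels that in V


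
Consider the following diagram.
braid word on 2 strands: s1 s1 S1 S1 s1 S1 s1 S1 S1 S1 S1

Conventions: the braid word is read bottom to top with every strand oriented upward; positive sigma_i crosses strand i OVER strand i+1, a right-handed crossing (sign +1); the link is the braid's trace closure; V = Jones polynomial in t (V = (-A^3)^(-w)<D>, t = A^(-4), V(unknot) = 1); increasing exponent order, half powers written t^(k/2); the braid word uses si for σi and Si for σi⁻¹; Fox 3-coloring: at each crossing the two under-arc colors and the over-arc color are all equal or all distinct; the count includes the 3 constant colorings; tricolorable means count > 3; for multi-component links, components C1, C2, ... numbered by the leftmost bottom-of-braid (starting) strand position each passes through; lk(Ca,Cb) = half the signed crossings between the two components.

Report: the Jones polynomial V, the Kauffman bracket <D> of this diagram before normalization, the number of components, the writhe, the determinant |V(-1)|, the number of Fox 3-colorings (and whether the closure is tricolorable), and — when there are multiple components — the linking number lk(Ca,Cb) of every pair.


V = -t^-4 + t^-3 + t^-1
<D> = -A^-5 - A^3 + A^7 (w = -3)
1 component over 11 crossings, w = -3
9 Fox colorings among 3^11, |V(-1)| = 3: tricolorable
why: w = -3 shifts under R1 moves; the (-A^3)^(3) factor cancels that in V


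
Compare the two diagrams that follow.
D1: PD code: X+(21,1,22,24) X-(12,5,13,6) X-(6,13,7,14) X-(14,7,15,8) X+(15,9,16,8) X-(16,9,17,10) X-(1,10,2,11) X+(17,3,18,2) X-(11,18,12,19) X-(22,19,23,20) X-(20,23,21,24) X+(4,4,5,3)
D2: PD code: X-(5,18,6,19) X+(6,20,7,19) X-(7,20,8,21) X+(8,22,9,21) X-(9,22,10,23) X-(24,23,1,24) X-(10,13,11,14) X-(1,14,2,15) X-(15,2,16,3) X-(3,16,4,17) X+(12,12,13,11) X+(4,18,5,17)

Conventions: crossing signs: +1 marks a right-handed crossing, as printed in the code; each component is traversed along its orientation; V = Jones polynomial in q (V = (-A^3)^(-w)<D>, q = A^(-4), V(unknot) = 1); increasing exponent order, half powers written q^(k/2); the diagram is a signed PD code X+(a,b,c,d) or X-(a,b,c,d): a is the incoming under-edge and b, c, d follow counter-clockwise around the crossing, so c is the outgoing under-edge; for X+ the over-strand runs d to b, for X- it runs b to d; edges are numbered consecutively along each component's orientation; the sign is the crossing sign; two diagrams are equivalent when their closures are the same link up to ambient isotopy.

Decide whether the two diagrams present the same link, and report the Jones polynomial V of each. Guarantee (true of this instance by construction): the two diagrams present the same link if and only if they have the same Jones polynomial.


same link: no
V(D1) = -q^-6 + q^-5 - q^-4 + 2q^-3 - q^-2 + q^-1  [12 crossings, <D> = A^-8 - A^-4 + 2 - A^4 + A^8 - A^12, w = -4]
V(D2) = -q^-4 + q^-3 + q^-1  (w -4, c 12, <D> = A^-8 + 1 - A^4)
note: V(q) takes 2 values over 2 diagrams, fixing the grouping


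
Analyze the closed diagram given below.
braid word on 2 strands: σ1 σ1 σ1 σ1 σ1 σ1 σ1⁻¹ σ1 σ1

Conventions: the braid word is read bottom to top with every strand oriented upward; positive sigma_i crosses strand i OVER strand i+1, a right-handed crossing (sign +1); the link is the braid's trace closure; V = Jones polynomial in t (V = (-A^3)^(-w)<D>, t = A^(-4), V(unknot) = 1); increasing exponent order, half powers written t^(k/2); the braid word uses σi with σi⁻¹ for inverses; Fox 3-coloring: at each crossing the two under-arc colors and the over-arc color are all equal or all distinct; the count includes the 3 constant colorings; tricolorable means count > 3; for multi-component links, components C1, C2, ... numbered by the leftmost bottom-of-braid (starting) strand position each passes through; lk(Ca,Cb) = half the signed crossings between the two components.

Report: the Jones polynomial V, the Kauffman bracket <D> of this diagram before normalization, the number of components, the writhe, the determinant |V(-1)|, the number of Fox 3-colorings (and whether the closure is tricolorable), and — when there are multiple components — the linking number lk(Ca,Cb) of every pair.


Jones polynomial: V(t) = t^3 + t^5 - t^6 + t^7 - t^8 + t^9 - t^10
<D> = A^-19 - A^-15 + A^-11 - A^-7 + A^-3 - A - A^9; writhe +7
components 1, writhe +7 (9 crossings)
3-colorings: 3 of 3^9, det 7 — not tricolorable
note: the span of V is 7, forcing >= 7 crossings in any diagram


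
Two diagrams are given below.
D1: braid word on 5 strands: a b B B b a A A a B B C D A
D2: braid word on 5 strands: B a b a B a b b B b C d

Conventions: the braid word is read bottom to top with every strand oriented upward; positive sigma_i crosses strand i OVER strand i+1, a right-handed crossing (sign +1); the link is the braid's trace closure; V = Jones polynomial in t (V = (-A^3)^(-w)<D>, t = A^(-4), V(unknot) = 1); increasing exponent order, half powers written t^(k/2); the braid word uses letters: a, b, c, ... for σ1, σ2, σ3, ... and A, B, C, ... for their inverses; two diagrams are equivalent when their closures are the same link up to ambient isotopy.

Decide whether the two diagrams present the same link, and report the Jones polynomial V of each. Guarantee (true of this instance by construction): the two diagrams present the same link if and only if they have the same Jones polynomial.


equivalent: no
D1 (bracket A^-12 + A^-8 + A^-4 + 1; 14 crossings at w = -4): V = t^-3 + t^-2 + t^-1 + 1
D2 (bracket A^-8 + 2 + A^8; 12 crossings at w = +4): V = t + 2t^3 + t^5
key observation: 2 values of V(t) split the 2 diagrams


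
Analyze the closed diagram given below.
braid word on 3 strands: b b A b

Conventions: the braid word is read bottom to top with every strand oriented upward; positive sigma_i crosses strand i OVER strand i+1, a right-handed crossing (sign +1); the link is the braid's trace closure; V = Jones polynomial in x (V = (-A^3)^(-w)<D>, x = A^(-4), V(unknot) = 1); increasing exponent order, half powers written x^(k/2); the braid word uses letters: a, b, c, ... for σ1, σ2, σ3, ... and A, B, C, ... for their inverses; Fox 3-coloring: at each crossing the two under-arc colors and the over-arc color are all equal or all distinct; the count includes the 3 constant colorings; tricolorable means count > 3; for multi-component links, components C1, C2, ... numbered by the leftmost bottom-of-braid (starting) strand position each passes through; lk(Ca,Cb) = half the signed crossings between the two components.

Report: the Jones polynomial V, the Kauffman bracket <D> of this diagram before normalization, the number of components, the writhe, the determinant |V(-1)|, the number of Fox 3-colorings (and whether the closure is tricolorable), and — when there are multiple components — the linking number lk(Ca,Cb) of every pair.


V(x) = x + x^3 - x^4
bracket: -A^-10 + A^-6 + A^2, w = +2
1 component, writhe +2, over 4 crossings
det 3, colorings 9 of 3^4 — tricolorable
observation: w = +2 shifts under R1 moves; the (-A^3)^(-2) factor cancels that in V


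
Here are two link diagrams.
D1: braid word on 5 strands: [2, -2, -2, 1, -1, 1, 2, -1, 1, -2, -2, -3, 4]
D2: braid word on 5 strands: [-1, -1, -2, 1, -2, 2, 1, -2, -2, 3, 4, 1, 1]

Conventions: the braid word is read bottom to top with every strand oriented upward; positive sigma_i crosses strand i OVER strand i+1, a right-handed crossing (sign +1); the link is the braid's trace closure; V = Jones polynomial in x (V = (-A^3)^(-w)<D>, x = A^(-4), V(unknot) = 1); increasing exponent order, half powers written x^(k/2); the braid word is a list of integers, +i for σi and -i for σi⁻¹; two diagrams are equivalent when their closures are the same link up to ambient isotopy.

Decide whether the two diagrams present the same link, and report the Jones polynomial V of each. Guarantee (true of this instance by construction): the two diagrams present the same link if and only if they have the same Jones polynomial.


same link: no
V(D1) = -x^(-5/2) - x^(-1/2)  [13 crossings, <D> = A^-1 + A^7, w = -1]
V(D2) = x^(-7/2) - x^(-5/2) + x^(-3/2) - 2x^(-1/2) - x^(3/2)  (w +1, c 13, <D> = A^-3 + 2A^5 - A^9 + A^13 - A^17)
note: V(x) takes 2 values over 2 diagrams, fixing the grouping


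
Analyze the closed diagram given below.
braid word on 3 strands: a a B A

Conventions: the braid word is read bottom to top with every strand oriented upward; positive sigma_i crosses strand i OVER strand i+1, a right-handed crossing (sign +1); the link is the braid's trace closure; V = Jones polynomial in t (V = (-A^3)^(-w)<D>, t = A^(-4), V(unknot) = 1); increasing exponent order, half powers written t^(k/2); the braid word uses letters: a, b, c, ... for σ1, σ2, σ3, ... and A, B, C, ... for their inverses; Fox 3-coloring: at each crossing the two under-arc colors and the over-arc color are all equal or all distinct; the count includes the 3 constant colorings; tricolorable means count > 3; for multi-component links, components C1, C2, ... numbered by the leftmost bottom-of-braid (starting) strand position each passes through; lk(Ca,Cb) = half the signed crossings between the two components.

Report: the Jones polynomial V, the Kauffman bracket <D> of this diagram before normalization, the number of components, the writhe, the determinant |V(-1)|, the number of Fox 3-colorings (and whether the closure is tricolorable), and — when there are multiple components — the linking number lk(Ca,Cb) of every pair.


V(t) = 1
bracket: 1, w = 0
1 component, writhe 0, over 4 crossings
det 1, colorings 3 of 3^4 — not tricolorable
observation: w = 0 (over 4 crossings) is diagram-only; (-A^3)^(0) removes it from V


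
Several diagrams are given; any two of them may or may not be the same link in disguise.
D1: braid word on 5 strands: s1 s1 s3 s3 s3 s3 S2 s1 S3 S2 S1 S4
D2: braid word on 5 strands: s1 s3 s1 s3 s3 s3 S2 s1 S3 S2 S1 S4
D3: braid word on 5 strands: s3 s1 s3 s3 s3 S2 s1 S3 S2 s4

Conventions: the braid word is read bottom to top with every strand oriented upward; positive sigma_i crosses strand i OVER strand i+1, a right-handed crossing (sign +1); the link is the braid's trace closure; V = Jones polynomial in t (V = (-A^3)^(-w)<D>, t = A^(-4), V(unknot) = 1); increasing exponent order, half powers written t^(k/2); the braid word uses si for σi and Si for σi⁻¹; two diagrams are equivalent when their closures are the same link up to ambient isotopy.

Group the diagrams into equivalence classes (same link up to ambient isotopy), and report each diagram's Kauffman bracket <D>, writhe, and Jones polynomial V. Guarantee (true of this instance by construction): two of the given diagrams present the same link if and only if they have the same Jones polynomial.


classes: {D1, D2, D3}
V(D1) = t - t^2 + 2t^3 - t^4 + t^5 - t^6  [12 crossings, <D> = -A^-18 + A^-14 - A^-10 + 2A^-6 - A^-2 + A^2, w = +2]
D2 (bracket -A^-18 + A^-14 - A^-10 + 2A^-6 - A^-2 + A^2; 12 crossings at w = +2): V = t - t^2 + 2t^3 - t^4 + t^5 - t^6
V(D3) = t - t^2 + 2t^3 - t^4 + t^5 - t^6  (w +4, c 10, <D> = -A^-12 + A^-8 - A^-4 + 2 - A^4 + A^8)
insight: one V(t) for all 3 diagrams — one class (guaranteed)


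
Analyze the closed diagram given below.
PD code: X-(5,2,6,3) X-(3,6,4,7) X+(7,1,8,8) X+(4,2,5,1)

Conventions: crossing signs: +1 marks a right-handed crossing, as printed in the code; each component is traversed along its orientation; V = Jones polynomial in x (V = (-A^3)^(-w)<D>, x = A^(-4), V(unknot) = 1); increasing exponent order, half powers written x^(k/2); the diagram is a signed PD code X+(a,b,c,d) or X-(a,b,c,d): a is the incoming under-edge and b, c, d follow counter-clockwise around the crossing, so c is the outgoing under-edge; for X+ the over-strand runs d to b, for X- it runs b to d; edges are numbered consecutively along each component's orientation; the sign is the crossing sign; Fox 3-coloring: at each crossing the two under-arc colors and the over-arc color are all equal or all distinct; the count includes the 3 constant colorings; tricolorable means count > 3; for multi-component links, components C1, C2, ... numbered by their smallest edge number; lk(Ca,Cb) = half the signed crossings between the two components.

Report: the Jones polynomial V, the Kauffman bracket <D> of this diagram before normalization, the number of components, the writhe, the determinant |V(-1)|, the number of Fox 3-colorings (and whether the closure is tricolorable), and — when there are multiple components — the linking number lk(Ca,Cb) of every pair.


Jones polynomial: V(x) = 1
<D> = 1; writhe 0
components 1, writhe 0 (4 crossings)
3-colorings: 3 of 3^4, det 1 — not tricolorable
note: |V(-1)| = 1: so not tricolorable, since 3 does not divide 1


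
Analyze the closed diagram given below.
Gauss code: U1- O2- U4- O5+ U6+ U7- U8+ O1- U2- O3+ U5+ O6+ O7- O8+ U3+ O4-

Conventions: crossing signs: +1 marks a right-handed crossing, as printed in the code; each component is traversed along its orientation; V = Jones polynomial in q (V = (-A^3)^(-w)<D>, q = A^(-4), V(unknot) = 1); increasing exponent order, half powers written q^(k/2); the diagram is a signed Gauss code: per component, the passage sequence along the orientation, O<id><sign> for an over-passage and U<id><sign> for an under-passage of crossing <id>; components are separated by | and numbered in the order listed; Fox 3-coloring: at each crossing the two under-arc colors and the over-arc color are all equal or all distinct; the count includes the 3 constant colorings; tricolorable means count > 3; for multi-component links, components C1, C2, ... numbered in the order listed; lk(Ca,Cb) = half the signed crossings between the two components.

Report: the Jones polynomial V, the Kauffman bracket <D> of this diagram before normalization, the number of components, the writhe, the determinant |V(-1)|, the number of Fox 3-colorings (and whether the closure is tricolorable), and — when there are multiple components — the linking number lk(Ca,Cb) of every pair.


V(q) = -q^-3 + 2q^-2 - 2q^-1 + 3 - 2q + 2q^2 - q^3
bracket: -A^-12 + 2A^-8 - 2A^-4 + 3 - 2A^4 + 2A^8 - A^12, w = 0
1 component, writhe 0, over 8 crossings
det 13, colorings 3 of 3^8 — not tricolorable
observation: palindromic: swapping q for 1/q fixes V


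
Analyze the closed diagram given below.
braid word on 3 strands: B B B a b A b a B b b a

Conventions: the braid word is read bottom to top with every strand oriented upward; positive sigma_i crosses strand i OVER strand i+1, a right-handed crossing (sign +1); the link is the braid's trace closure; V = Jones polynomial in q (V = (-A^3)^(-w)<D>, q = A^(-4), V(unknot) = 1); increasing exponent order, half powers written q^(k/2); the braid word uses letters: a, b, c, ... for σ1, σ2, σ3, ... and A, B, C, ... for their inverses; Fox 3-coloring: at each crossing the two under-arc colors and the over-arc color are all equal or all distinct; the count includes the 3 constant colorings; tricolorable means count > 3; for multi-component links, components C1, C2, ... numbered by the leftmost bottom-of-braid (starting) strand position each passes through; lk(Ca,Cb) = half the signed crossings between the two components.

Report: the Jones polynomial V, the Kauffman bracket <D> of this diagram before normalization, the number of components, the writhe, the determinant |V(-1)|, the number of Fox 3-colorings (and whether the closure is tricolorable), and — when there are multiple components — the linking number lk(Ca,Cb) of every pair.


V = -q^-1 + 2 - q + 2q^2 - q^3 + q^4 - q^5
<D> = -A^-14 + A^-10 - A^-6 + 2A^-2 - A^2 + 2A^6 - A^10 (w = +2)
1 component over 12 crossings, w = +2
9 Fox colorings among 3^12, |V(-1)| = 9: tricolorable
why: the word shrinks to σ2⁻¹ σ2⁻¹ σ2⁻¹ σ1 σ2 σ1⁻¹ σ2 σ1 σ2 σ1 after cancelling


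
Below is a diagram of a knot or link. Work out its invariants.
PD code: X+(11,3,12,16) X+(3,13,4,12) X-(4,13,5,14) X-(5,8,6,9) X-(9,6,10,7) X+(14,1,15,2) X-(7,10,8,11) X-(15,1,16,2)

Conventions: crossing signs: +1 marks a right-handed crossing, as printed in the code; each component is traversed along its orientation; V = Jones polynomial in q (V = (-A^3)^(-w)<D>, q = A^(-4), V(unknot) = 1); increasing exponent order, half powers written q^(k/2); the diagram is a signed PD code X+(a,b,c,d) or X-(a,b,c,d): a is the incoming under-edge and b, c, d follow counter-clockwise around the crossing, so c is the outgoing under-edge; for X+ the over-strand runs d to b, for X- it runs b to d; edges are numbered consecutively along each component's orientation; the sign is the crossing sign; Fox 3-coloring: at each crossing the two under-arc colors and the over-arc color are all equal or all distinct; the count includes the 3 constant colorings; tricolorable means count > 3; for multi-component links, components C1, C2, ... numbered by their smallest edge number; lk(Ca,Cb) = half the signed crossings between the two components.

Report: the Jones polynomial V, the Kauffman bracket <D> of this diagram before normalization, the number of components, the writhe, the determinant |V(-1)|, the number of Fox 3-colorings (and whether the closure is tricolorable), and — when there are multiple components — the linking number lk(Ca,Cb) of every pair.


Jones polynomial: V(q) = q^(-9/2) - q^(-5/2) - q^(-3/2) - q^(-1/2)
<D> = -A^-4 - 1 - A^4 + A^12; writhe -2
components 2, writhe -2 (8 crossings)
linking number lk(C1,C2) = 0
3-colorings: 27 of 3^9, det 0 — tricolorable
note: the 1 component pair carries total linking 0


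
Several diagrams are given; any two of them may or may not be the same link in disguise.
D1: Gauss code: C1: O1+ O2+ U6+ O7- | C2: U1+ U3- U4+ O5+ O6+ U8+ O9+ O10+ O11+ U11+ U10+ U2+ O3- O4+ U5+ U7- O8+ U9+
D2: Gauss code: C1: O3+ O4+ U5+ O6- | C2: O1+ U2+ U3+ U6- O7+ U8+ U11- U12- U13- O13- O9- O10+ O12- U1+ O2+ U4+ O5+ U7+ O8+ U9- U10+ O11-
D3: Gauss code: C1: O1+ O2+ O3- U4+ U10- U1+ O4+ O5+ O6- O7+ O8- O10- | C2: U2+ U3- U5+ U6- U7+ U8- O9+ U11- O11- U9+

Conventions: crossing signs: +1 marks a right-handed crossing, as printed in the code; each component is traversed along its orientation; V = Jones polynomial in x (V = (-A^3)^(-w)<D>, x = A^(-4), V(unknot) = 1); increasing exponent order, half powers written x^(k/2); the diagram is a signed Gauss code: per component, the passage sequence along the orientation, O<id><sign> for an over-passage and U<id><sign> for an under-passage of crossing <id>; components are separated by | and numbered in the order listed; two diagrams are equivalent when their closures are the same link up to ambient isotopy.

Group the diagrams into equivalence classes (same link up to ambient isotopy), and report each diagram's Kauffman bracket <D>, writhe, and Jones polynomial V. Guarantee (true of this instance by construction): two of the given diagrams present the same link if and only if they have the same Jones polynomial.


equivalence classes: {D1, D2} | {D3}
D1 (bracket -A^-5 + A^-1 - A^3 + 2A^7 + A^15; 11 crossings at w = +7): V = -x^(3/2) - 2x^(7/2) + x^(9/2) - x^(11/2) + x^(13/2)
V(D2) = -x^(3/2) - 2x^(7/2) + x^(9/2) - x^(11/2) + x^(13/2)  (w +3, c 13, <D> = -A^-17 + A^-13 - A^-9 + 2A^-5 + A^3)
D3 (bracket A + A^5; 11 crossings at w = +1): V = -x^(-1/2) - x^(1/2)
key observation: 2 classes among 3 diagrams; unequal V(x) rules out equality


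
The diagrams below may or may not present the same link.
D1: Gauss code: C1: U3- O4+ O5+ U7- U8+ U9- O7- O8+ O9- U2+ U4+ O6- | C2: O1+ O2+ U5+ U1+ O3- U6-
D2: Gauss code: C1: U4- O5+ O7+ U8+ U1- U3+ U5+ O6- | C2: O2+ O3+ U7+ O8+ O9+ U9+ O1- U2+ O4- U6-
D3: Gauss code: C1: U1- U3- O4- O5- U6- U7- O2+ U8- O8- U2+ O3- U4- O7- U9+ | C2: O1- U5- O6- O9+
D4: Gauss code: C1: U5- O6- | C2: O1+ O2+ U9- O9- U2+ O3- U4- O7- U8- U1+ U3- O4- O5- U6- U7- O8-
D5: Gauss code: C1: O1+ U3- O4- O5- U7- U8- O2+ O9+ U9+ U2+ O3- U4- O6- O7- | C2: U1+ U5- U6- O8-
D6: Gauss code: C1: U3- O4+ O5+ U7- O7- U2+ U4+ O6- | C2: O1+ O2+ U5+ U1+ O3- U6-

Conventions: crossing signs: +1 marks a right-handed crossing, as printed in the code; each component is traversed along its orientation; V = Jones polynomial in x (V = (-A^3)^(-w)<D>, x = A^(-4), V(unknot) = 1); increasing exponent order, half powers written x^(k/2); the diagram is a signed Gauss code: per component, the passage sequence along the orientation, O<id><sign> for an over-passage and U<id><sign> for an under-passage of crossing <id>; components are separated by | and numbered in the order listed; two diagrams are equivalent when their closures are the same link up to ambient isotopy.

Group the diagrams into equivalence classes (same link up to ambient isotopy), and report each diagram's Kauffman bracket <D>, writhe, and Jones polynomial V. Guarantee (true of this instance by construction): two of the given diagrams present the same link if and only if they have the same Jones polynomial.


grouping into links: {D1, D2, D6} | {D3, D4, D5}
V(D1) = -x^(-3/2) + x^(-1/2) - 2x^(1/2) + x^(3/2) - 2x^(5/2) + x^(7/2)  (w +1, c 9, <D> = -A^-11 + 2A^-7 - A^-3 + 2A - A^5 + A^9)
D2 (bracket -A^-5 + 2A^-1 - A^3 + 2A^7 - A^11 + A^15; 9 crossings at w = +3): V = -x^(-3/2) + x^(-1/2) - 2x^(1/2) + x^(3/2) - 2x^(5/2) + x^(7/2)
V(D3) = x^(-13/2) - x^(-11/2) + x^(-9/2) - 2x^(-7/2) - x^(-3/2)  [9 crossings, <D> = A^-9 + 2A^-1 - A^3 + A^7 - A^11, w = -5]
V(D4) = x^(-13/2) - x^(-11/2) + x^(-9/2) - 2x^(-7/2) - x^(-3/2)  (w -5, c 9, <D> = A^-9 + 2A^-1 - A^3 + A^7 - A^11)
V(D5) = x^(-13/2) - x^(-11/2) + x^(-9/2) - 2x^(-7/2) - x^(-3/2)  [9 crossings, <D> = A^-3 + 2A^5 - A^9 + A^13 - A^17, w = -3]
D6 (bracket -A^-11 + 2A^-7 - A^-3 + 2A - A^5 + A^9; 7 crossings at w = +1): V = -x^(-3/2) + x^(-1/2) - 2x^(1/2) + x^(3/2) - 2x^(5/2) + x^(7/2)
why: 2 values of V(x) split the 6 diagrams


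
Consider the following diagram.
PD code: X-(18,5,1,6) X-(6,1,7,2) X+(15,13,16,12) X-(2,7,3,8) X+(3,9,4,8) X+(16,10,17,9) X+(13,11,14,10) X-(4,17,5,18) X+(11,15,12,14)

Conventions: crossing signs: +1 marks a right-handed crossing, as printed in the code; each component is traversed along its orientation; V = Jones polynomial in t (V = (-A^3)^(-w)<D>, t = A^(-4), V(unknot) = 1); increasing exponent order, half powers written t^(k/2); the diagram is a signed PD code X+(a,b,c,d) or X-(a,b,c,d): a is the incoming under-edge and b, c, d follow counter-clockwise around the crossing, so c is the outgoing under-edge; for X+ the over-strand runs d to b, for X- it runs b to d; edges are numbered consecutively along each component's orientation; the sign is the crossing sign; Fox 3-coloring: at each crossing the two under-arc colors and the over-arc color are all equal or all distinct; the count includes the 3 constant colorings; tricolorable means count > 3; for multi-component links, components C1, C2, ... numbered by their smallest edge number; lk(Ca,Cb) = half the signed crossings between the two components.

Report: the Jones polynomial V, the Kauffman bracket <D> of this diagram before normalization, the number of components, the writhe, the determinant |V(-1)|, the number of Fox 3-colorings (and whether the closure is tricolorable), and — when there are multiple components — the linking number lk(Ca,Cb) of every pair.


Jones polynomial: V(t) = -t^-3 + t^-2 - t^-1 + 3 - t + t^2 - t^3
<D> = A^-9 - A^-5 + A^-1 - 3A^3 + A^7 - A^11 + A^15; writhe +1
components 1, writhe +1 (9 crossings)
3-colorings: 27 of 3^9, det 9 — tricolorable
note: |V(-1)| = 9: so tricolorable, since 3 divides 9


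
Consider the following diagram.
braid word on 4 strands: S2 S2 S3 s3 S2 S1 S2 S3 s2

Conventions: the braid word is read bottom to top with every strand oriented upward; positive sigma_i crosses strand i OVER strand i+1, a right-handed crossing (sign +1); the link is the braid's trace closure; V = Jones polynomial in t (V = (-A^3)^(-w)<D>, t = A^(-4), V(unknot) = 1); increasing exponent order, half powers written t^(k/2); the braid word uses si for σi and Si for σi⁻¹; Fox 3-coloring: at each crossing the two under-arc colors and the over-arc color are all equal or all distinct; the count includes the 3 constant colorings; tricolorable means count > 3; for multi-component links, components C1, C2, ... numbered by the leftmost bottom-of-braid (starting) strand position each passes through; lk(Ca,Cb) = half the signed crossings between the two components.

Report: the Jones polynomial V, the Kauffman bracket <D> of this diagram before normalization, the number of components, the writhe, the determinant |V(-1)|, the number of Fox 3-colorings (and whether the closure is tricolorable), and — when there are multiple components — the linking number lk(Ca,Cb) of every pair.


V(t) = -t^-4 + t^-3 + t^-1
bracket: -A^-11 - A^-3 + A, w = -5
1 component, writhe -5, over 9 crossings
det 3, colorings 9 of 3^9 — tricolorable
observation: free reduction leaves σ2⁻¹ σ2⁻¹ σ2⁻¹ σ1⁻¹ σ2⁻¹ σ3⁻¹ σ2 of the original 9 letters


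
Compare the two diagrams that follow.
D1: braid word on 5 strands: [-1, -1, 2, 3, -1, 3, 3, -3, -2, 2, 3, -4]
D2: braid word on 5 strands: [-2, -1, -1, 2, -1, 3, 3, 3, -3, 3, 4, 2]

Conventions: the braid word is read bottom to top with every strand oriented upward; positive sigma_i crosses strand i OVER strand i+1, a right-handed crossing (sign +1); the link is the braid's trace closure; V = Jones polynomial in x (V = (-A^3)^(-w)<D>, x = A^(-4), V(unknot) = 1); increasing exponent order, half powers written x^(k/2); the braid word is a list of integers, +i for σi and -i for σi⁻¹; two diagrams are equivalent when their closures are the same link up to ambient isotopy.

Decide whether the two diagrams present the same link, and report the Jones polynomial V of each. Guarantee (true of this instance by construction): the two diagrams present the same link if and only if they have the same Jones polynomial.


same link: yes
V(D1) = -x^-3 + x^-2 - x^-1 + 3 - x + x^2 - x^3  [12 crossings, <D> = -A^-12 + A^-8 - A^-4 + 3 - A^4 + A^8 - A^12, w = 0]
V(D2) = -x^-3 + x^-2 - x^-1 + 3 - x + x^2 - x^3  (w +2, c 12, <D> = -A^-6 + A^-2 - A^2 + 3A^6 - A^10 + A^14 - A^18)
note: from 12 to 12 crossings by R-moves: one link, two diagrams


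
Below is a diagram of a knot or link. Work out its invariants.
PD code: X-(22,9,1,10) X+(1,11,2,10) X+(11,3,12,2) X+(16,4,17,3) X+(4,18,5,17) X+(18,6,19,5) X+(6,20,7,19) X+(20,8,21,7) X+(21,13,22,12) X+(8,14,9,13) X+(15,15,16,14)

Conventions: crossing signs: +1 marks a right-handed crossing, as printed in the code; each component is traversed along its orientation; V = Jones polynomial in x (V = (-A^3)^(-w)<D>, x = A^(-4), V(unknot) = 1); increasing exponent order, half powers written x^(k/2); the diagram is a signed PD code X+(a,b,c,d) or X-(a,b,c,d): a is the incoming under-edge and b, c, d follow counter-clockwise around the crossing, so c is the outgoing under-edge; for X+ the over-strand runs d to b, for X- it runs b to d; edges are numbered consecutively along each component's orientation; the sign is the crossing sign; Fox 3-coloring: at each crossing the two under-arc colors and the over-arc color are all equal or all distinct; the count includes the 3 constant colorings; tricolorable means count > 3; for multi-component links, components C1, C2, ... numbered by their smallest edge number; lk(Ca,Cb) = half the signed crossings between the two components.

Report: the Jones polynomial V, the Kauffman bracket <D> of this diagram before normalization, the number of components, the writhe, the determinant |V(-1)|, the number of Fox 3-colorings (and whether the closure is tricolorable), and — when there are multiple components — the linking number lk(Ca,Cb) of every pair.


Jones polynomial: V(x) = x^3 + x^5 - x^6 + x^7 - x^8 + x^9 - x^10
<D> = A^-13 - A^-9 + A^-5 - A^-1 + A^3 - A^7 - A^15; writhe +9
components 1, writhe +9 (11 crossings)
3-colorings: 3 of 3^11, det 7 — not tricolorable
note: w = +9 (over 11 crossings) is diagram-only; (-A^3)^(-9) removes it from V


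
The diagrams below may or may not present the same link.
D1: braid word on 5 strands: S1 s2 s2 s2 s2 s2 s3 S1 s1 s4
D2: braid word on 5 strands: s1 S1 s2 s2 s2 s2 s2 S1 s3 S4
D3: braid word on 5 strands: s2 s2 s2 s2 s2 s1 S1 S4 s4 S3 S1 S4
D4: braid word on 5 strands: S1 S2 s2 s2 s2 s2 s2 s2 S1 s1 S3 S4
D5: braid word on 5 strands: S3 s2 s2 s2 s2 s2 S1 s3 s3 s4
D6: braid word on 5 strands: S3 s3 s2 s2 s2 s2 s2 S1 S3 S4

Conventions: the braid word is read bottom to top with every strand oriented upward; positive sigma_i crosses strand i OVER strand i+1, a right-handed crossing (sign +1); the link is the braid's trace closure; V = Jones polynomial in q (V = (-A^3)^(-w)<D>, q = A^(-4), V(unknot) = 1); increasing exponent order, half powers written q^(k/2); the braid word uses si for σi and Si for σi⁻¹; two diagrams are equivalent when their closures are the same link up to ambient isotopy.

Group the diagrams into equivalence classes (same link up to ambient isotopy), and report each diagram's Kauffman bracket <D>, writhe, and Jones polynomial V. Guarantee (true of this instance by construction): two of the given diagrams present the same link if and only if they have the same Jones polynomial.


classes: {D1, D2, D3, D4, D5, D6}
V(D1) = q^2 + q^4 - q^5 + q^6 - q^7  [10 crossings, <D> = -A^-10 + A^-6 - A^-2 + A^2 + A^10, w = +6]
D2 (bracket -A^-16 + A^-12 - A^-8 + A^-4 + A^4; 10 crossings at w = +4): V = q^2 + q^4 - q^5 + q^6 - q^7
V(D3) = q^2 + q^4 - q^5 + q^6 - q^7  (w +2, c 12, <D> = -A^-22 + A^-18 - A^-14 + A^-10 + A^-2)
V(D4) = q^2 + q^4 - q^5 + q^6 - q^7  [12 crossings, <D> = -A^-22 + A^-18 - A^-14 + A^-10 + A^-2, w = +2]
V(D5) = q^2 + q^4 - q^5 + q^6 - q^7  [10 crossings, <D> = -A^-10 + A^-6 - A^-2 + A^2 + A^10, w = +6]
D6 (bracket -A^-22 + A^-18 - A^-14 + A^-10 + A^-2; 10 crossings at w = +2): V = q^2 + q^4 - q^5 + q^6 - q^7
note: all 6 diagrams share one V(q), hence one class
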